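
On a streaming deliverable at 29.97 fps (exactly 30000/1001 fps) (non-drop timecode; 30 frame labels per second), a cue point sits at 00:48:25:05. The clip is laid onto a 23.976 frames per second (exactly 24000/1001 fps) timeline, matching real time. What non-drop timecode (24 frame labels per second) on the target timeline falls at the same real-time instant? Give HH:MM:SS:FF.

Source frame index: (0×3600 + 48×60 + 25) × 30 + 5 = 87155.
Real time: 87155 / (30000/1001) = 17448431/6000 s.
Target frame: (17448431/6000) × (24000/1001) = 69724.
At 24 labels/s: frame 69724 → 00:48:25:04.

00:48:25:04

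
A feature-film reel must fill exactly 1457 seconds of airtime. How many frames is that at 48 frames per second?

69936 frames

Frames = 1457 × 48 = 69936.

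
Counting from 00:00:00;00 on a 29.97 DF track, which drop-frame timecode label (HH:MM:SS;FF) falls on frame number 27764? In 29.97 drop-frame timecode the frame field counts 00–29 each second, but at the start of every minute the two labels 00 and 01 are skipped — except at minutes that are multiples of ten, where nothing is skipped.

00:15:26;12

Ten DF minutes hold 17982 frames, so frame 27764 lies in block 1 (frames 17982–35963) with 9782 frames into that block.
The block's first minute is 1800 frames and the rest 1798 each; 9782 frames reaches minute 5, so 1 × 18 + 5 × 2 = 28 labels have been skipped so far.
Adding those back, label number 27764 + 28 = 27792 at 30 labels/s is 926 s + 12 f = 0 h 15 min 26 s frame 12, i.e. 00:15:26;12.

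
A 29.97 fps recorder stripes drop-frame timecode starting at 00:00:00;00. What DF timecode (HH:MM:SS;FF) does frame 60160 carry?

Each 10-minute DF block holds 10 × 60 × 30 − 9 × 2 = 17982 frames. 60160 ÷ 17982 → 3 full blocks, remainder 6214.
Within the partial block the first minute is 1800 frames and each further minute 1798, so 3 further minute boundaries passed. Total skipped labels = 18 × 3 + 2 × 3 = 60.
Non-drop label index = 60160 + 60 = 60220; at 30 labels/s that is 00:33:27:10, i.e. DF 00:33:27;10.

00:33:27;10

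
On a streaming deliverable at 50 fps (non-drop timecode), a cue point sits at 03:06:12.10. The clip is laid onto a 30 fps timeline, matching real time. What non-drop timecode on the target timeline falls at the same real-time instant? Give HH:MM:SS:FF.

03:06:12:06

Source frame index: (3×3600 + 6×60 + 12) × 50 + 10 = 558610.
Real time: 558610 / (50) = 55861/5 s.
Target frame: (55861/5) × (30) = 335166.
At 30 labels/s: frame 335166 → 03:06:12:06.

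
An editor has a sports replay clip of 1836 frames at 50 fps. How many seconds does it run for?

36.72 seconds

Running time = 1836 / (50) = 36.72 s.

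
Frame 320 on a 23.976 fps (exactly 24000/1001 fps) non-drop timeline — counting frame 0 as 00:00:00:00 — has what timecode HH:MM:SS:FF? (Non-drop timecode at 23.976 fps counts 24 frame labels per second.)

00:00:13:08

320 ÷ 24 = 13 full seconds, remainder 8 frames.
13 s = 0 h 0 min 13 s.
Timecode: 00:00:13:08.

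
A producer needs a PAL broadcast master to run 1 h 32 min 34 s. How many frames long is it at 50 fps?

1 h 32 min 34 s = 5554 s.
Frames = 5554 × 50 = 277700.

277700 frames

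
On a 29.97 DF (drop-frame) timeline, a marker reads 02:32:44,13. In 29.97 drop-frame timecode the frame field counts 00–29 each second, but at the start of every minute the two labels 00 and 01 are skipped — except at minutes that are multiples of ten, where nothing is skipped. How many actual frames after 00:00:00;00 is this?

274659

Complete 10-minute blocks: 15, each 17982 frames → 269730.
Remaining 2 whole minutes in the current block: 1800 + 1 × 1798 = 3598 frames.
Within the current minute: 44 × 30 + 13 − 2 = 1331 (labels ;00/;01 skipped at this minute). Total = 269730 + 3598 + 1331 = 274659.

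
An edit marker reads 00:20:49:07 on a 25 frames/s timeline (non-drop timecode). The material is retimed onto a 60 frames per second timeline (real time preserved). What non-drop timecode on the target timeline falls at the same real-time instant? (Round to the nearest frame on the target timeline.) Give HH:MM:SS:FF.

00:20:49:17

Source frame index: (0×3600 + 20×60 + 49) × 25 + 7 = 31232.
Real time: 31232 / (25) = 31232/25 s.
Target frame: (31232/25) × (60) = 374784/5 ≈ 74956.800 → 74957.
At 60 labels/s: frame 74957 → 00:20:49:17.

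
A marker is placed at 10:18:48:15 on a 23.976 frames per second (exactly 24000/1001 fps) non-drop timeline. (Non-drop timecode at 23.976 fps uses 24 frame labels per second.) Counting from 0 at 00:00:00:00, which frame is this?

frame 891087

Total seconds to the label: (10 × 3600 + 18 × 60 + 48) = 37128.
Frame index = 37128 × 24 + 15 = 891087.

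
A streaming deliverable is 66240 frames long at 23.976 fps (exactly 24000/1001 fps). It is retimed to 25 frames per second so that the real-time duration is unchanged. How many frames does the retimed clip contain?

Target frames = source frames × (target rate / source rate) = 66240 × (25)/(24000/1001) = 66240 × 1001/960 = 69069.

69069 frames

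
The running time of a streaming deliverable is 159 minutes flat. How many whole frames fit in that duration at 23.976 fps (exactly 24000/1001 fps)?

228731 frames

159 min = 9540 s.
Frames = 9540 × 24000/1001 = 228960000/1001 ≈ 228731.2687.
Complete frames: 228731.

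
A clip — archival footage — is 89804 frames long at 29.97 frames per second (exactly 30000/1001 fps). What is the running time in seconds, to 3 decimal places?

2996.460 seconds

Running time = 89804 × 1001/30000 = 22473451/7500 s ≈ 2996.460 s.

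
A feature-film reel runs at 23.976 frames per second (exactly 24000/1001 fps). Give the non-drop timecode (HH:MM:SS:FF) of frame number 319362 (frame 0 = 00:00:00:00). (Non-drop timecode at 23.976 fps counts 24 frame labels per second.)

319362 ÷ 24 = 13306 full seconds, remainder 18 frames.
13306 s = 3 h 41 min 46 s.
Timecode: 03:41:46:18.

03:41:46:18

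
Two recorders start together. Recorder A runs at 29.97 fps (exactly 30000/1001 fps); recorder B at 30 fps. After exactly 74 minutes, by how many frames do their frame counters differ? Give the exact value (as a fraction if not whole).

74 min = 4440 s.
A emits 30000/1001 × 4440 = 133200000/1001 frames; B emits 30 × 4440 = 133200.
Difference = 133200/1001 frames (≈ 133.0669); B is ahead of A.

133200/1001 frames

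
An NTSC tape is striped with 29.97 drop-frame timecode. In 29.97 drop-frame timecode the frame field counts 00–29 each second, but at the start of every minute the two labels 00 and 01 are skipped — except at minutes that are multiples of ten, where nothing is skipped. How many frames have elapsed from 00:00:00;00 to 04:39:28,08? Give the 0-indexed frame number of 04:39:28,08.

As if non-drop at 30 labels/s: (4 × 3600 + 39 × 60 + 28) × 30 + 8 = 503048.
Minute boundaries passed: 279; those not divisible by 10: 279 − 27 = 252; dropped labels = 2 × 252 = 504.
Actual frame index = 503048 − 504 = 502544.

502544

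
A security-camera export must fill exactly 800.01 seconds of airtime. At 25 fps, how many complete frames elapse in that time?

20000 frames

Frames = 800.01 × 25 = 80001/4 ≈ 20000.2500.
Complete frames: 20000.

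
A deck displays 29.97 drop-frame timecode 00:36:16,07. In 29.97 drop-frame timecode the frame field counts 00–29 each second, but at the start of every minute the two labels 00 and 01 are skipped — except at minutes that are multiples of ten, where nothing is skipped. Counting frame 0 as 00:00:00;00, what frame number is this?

Complete 10-minute blocks: 3, each 17982 frames → 53946.
Remaining 6 whole minutes in the current block: 1800 + 5 × 1798 = 10790 frames.
Within the current minute: 16 × 30 + 7 − 2 = 485 (labels ;00/;01 skipped at this minute). Total = 53946 + 10790 + 485 = 65221.

65221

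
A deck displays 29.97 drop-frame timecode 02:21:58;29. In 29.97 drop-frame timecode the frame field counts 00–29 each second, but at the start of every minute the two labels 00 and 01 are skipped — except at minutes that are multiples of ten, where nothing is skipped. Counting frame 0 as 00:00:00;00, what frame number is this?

255315

As if non-drop at 30 labels/s: (2 × 3600 + 21 × 60 + 58) × 30 + 29 = 255569.
Minute boundaries passed: 141; those not divisible by 10: 141 − 14 = 127; dropped labels = 2 × 127 = 254.
Actual frame index = 255569 − 254 = 255315.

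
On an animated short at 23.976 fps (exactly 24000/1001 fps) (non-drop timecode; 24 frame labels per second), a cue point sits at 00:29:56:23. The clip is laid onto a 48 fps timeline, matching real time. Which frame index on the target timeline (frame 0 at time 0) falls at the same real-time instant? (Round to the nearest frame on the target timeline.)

Source frame index: (0×3600 + 29×60 + 56) × 24 + 23 = 43127.
Real time: 43127 / (24000/1001) = 43170127/24000 s.
Target frame: (43170127/24000) × (48) = 43170127/500 ≈ 86340.254 → 86340.

frame 86340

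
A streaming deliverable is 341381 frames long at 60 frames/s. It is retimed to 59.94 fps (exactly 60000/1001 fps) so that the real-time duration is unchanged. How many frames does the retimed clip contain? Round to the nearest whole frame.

341040 frames

Frames at target rate = 341381 × (60000/1001) / (60) = 341381000/1001 ≈ 341039.960.
Nearest whole frame: 341040.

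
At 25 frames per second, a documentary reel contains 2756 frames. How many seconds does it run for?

110.24 seconds

Running time = 2756 / (25) = 110.24 s.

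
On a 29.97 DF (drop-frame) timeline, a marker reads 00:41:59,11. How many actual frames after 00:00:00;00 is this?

Complete 10-minute blocks: 4, each 17982 frames → 71928.
Remaining 1 whole minute in the current block: 1800 + 0 × 1798 = 1800 frames.
Within the current minute: 59 × 30 + 11 − 2 = 1779 (labels ;00/;01 skipped at this minute). Total = 71928 + 1800 + 1779 = 75507.

75507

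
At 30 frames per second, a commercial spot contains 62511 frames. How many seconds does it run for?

Running time = 62511 / (30) = 2083.7 s.

2083.7 seconds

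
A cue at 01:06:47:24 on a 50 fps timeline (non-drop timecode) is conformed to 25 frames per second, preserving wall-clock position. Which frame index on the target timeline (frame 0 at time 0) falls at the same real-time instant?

Source frame index: (1×3600 + 6×60 + 47) × 50 + 24 = 200374.
Real time: 200374 / (50) = 100187/25 s.
Target frame: (100187/25) × (25) = 100187.

frame 100187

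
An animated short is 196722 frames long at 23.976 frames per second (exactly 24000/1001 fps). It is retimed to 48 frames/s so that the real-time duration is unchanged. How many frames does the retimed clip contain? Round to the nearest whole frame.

393837 frames

Frames at target rate = 196722 × (48) / (24000/1001) = 98459361/250 ≈ 393837.444.
Nearest whole frame: 393837.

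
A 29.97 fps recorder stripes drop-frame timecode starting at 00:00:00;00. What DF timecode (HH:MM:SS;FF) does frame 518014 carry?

Ten DF minutes hold 17982 frames, so frame 518014 lies in block 28 (frames 503496–521477) with 14518 frames into that block.
The block's first minute is 1800 frames and the rest 1798 each; 14518 frames reaches minute 8, so 28 × 18 + 8 × 2 = 520 labels have been skipped so far.
Adding those back, label number 518014 + 520 = 518534 at 30 labels/s is 17284 s + 14 f = 4 h 48 min 4 s frame 14, i.e. 04:48:04;14.

04:48:04;14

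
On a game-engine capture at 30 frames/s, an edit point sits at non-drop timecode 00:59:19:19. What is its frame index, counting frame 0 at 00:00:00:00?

Total seconds to the label: (0 × 3600 + 59 × 60 + 19) = 3559.
Frame index = 3559 × 30 + 19 = 106789.

106789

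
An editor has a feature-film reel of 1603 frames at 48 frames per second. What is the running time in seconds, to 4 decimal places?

33.3958 seconds

Running time = 1603 × 1/48 = 1603/48 s ≈ 33.3958 s.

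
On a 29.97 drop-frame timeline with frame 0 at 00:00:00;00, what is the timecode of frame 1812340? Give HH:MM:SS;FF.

Each 10-minute DF block holds 10 × 60 × 30 − 9 × 2 = 17982 frames. 1812340 ÷ 17982 → 100 full blocks, remainder 14140.
Within the partial block the first minute is 1800 frames and each further minute 1798, so 7 further minute boundaries passed. Total skipped labels = 18 × 100 + 2 × 7 = 1814.
Non-drop label index = 1812340 + 1814 = 1814154; at 30 labels/s that is 16:47:51:24, i.e. DF 16:47:51;24.

16:47:51;24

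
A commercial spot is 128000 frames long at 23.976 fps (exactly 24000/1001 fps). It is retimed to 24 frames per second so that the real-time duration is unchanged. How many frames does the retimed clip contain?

Target frames = source frames × (target rate / source rate) = 128000 × (24)/(24000/1001) = 128000 × 1001/1000 = 128128.

128128 frames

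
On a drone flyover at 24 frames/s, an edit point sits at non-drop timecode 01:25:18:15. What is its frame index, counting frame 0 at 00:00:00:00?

Total seconds to the label: (1 × 3600 + 25 × 60 + 18) = 5118.
Frame index = 5118 × 24 + 15 = 122847.

122847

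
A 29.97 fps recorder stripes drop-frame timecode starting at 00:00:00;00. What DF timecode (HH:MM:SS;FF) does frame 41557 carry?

00:23:06;19

Each 10-minute DF block holds 10 × 60 × 30 − 9 × 2 = 17982 frames. 41557 ÷ 17982 → 2 full blocks, remainder 5593.
Within the partial block the first minute is 1800 frames and each further minute 1798, so 3 further minute boundaries passed. Total skipped labels = 18 × 2 + 2 × 3 = 42.
Non-drop label index = 41557 + 42 = 41599; at 30 labels/s that is 00:23:06:19, i.e. DF 00:23:06;19.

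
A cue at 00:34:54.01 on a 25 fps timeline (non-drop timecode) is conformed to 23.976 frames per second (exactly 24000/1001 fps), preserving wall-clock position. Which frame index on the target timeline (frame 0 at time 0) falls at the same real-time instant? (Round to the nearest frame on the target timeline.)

frame 50207

Source frame index: (0×3600 + 34×60 + 54) × 25 + 1 = 52351.
Real time: 52351 / (25) = 52351/25 s.
Target frame: (52351/25) × (24000/1001) = 3865920/77 ≈ 50206.753 → 50207.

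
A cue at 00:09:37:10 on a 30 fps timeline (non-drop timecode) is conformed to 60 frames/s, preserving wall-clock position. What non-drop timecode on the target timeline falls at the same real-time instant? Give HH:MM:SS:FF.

00:09:37:20

Source frame index: (0×3600 + 9×60 + 37) × 30 + 10 = 17320.
Real time: 17320 / (30) = 1732/3 s.
Target frame: (1732/3) × (60) = 34640.
At 60 labels/s: frame 34640 → 00:09:37:20.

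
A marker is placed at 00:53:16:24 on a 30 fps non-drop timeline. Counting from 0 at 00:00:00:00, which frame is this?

Total seconds to the label: (0 × 3600 + 53 × 60 + 16) = 3196.
Frame index = 3196 × 30 + 24 = 95904.

95904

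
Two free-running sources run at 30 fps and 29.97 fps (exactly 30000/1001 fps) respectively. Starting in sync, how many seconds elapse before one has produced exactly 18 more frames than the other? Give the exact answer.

The gap grows by |30000/1001 − 30| = 30/1001 frames per second.
Time for a 18-frame gap: 18 ÷ (30/1001) = 600.6 s.

600.6 seconds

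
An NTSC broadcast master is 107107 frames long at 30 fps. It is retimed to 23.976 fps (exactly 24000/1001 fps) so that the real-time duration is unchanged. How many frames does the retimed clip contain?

85600 frames

Target frames = source frames × (target rate / source rate) = 107107 × (24000/1001)/(30) = 107107 × 800/1001 = 85600.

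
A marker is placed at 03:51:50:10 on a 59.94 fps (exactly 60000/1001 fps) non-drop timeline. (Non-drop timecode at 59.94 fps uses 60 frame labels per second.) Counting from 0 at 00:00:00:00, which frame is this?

834610

Total seconds to the label: (3 × 3600 + 51 × 60 + 50) = 13910.
Frame index = 13910 × 60 + 10 = 834610.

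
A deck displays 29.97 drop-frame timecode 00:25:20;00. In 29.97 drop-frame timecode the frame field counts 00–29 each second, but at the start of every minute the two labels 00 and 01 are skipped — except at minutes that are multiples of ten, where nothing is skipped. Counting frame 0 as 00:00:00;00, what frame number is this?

45554

Complete 10-minute blocks: 2, each 17982 frames → 35964.
Remaining 5 whole minutes in the current block: 1800 + 4 × 1798 = 8992 frames.
Within the current minute: 20 × 30 + 0 − 2 = 598 (labels ;00/;01 skipped at this minute). Total = 35964 + 8992 + 598 = 45554.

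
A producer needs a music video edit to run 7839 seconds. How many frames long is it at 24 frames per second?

188136 frames

Frames = 7839 × 24 = 188136.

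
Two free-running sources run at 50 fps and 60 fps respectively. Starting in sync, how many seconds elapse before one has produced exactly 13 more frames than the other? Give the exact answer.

The gap grows by |60 − 50| = 10 frames per second.
Time for a 13-frame gap: 13 ÷ (10) = 1.3 s.

1.3 seconds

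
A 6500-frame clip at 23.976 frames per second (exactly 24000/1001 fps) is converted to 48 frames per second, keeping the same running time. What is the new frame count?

Target frames = source frames × (target rate / source rate) = 6500 × (48)/(24000/1001) = 6500 × 1001/500 = 13013.

13013 frames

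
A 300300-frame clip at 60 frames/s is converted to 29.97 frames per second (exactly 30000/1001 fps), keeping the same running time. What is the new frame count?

150000 frames

Target frames = source frames × (target rate / source rate) = 300300 × (30000/1001)/(60) = 300300 × 500/1001 = 150000.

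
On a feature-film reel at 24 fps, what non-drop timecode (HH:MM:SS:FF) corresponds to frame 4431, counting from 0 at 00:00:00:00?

4431 ÷ 24 = 184 full seconds, remainder 15 frames.
184 s = 0 h 3 min 4 s.
Timecode: 00:03:04:15.

00:03:04:15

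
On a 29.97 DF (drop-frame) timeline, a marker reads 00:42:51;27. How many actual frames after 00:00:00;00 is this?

77081

As if non-drop at 30 labels/s: (0 × 3600 + 42 × 60 + 51) × 30 + 27 = 77157.
Minute boundaries passed: 42; those not divisible by 10: 42 − 4 = 38; dropped labels = 2 × 38 = 76.
Actual frame index = 77157 − 76 = 77081.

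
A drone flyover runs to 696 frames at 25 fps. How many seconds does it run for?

Running time = 696 / (25) = 27.84 s.

27.84 seconds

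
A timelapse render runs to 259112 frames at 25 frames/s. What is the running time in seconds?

Running time = 259112 / (25) = 10364.48 s.

10364.48 seconds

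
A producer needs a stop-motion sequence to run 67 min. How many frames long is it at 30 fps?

120600 frames

67 min = 4020 s.
Frames = 4020 × 30 = 120600.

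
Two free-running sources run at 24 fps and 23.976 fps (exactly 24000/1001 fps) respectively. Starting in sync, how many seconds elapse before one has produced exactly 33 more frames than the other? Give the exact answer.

The gap grows by |24000/1001 − 24| = 24/1001 frames per second.
Time for a 33-frame gap: 33 ÷ (24/1001) = 1376.375 s.

1376.375 seconds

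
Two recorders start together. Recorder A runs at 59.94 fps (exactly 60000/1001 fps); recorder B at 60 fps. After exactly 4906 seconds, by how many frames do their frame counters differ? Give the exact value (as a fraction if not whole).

A emits 60000/1001 × 4906 = 26760000/91 frames; B emits 60 × 4906 = 294360.
Difference = 26760/91 frames (≈ 294.0659); B is ahead of A.

26760/91 frames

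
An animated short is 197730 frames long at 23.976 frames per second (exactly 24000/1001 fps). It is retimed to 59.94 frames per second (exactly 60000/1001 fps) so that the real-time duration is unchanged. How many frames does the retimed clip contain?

494325 frames

Target frames = source frames × (target rate / source rate) = 197730 × (60000/1001)/(24000/1001) = 197730 × 5/2 = 494325.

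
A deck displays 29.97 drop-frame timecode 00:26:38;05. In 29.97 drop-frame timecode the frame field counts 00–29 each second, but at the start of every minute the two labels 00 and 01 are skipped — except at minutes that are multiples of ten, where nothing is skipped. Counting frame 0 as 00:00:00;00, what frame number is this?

Complete 10-minute blocks: 2, each 17982 frames → 35964.
Remaining 6 whole minutes in the current block: 1800 + 5 × 1798 = 10790 frames.
Within the current minute: 38 × 30 + 5 − 2 = 1143 (labels ;00/;01 skipped at this minute). Total = 35964 + 10790 + 1143 = 47897.

47897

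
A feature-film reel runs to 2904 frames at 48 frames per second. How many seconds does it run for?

Running time = 2904 / (48) = 60.5 s.

60.5 seconds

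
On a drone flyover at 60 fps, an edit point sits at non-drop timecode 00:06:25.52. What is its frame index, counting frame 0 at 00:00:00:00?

23152

Total seconds to the label: (0 × 3600 + 6 × 60 + 25) = 385.
Frame index = 385 × 60 + 52 = 23152.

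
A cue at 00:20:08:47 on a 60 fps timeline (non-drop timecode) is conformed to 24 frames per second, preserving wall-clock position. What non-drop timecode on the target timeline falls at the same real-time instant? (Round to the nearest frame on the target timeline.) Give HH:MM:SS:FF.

Source frame index: (0×3600 + 20×60 + 8) × 60 + 47 = 72527.
Real time: 72527 / (60) = 72527/60 s.
Target frame: (72527/60) × (24) = 145054/5 ≈ 29010.800 → 29011.
At 24 labels/s: frame 29011 → 00:20:08:19.

00:20:08:19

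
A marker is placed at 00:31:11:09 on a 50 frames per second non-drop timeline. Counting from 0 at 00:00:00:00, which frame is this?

Total seconds to the label: (0 × 3600 + 31 × 60 + 11) = 1871.
Frame index = 1871 × 50 + 9 = 93559.

93559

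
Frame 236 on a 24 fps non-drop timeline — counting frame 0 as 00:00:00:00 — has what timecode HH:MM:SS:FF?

236 ÷ 24 = 9 full seconds, remainder 20 frames.
9 s = 0 h 0 min 9 s.
Timecode: 00:00:09:20.

00:00:09:20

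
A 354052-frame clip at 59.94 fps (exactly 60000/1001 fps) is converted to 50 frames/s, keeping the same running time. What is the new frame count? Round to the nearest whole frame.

Frames at target rate = 354052 × (50) / (60000/1001) = 88601513/300 ≈ 295338.377.
Nearest whole frame: 295338.

295338 frames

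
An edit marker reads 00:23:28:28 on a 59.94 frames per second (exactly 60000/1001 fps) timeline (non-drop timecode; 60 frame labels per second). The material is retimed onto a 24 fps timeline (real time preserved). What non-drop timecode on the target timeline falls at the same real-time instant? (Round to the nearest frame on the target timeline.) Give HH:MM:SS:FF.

Source frame index: (0×3600 + 23×60 + 28) × 60 + 28 = 84508.
Real time: 84508 / (60000/1001) = 21148127/15000 s.
Target frame: (21148127/15000) × (24) = 21148127/625 ≈ 33837.003 → 33837.
At 24 labels/s: frame 33837 → 00:23:29:21.

00:23:29:21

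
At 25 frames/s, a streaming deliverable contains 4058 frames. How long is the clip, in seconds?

Running time = 4058 / (25) = 162.32 s.

162.32 seconds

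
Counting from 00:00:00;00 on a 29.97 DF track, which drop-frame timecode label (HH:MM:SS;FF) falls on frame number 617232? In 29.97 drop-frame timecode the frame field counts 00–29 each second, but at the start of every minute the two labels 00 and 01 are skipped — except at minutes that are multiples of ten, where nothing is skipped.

05:43:15;00

Each 10-minute DF block holds 10 × 60 × 30 − 9 × 2 = 17982 frames. 617232 ÷ 17982 → 34 full blocks, remainder 5844.
Within the partial block the first minute is 1800 frames and each further minute 1798, so 3 further minute boundaries passed. Total skipped labels = 18 × 34 + 2 × 3 = 618.
Non-drop label index = 617232 + 618 = 617850; at 30 labels/s that is 05:43:15:00, i.e. DF 05:43:15;00.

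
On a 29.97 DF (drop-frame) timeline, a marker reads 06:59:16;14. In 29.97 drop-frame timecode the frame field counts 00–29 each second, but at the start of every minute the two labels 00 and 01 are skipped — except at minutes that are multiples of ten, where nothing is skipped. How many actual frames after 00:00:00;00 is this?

753938

As if non-drop at 30 labels/s: (6 × 3600 + 59 × 60 + 16) × 30 + 14 = 754694.
Minute boundaries passed: 419; those not divisible by 10: 419 − 41 = 378; dropped labels = 2 × 378 = 756.
Actual frame index = 754694 − 756 = 753938.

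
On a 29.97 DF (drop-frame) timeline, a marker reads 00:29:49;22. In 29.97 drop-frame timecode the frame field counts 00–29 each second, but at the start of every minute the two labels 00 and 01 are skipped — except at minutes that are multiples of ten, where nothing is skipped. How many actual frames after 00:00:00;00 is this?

As if non-drop at 30 labels/s: (0 × 3600 + 29 × 60 + 49) × 30 + 22 = 53692.
Minute boundaries passed: 29; those not divisible by 10: 29 − 2 = 27; dropped labels = 2 × 27 = 54.
Actual frame index = 53692 − 54 = 53638.

53638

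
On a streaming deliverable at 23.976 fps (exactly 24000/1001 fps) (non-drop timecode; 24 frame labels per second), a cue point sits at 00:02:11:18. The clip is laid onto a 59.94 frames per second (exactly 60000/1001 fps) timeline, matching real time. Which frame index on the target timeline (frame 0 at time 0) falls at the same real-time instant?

frame 7905

Source frame index: (0×3600 + 2×60 + 11) × 24 + 18 = 3162.
Real time: 3162 / (24000/1001) = 527527/4000 s.
Target frame: (527527/4000) × (60000/1001) = 7905.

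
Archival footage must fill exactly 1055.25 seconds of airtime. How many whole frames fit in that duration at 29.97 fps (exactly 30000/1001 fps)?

Frames = 1055.25 × 30000/1001 = 4522500/143 ≈ 31625.8741.
Complete frames: 31625.

31625 frames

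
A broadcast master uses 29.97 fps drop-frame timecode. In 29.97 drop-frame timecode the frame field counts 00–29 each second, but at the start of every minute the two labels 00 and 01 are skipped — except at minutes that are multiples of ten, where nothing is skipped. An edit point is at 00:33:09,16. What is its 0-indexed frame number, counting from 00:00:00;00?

As if non-drop at 30 labels/s: (0 × 3600 + 33 × 60 + 9) × 30 + 16 = 59686.
Minute boundaries passed: 33; those not divisible by 10: 33 − 3 = 30; dropped labels = 2 × 30 = 60.
Actual frame index = 59686 − 60 = 59626.

59626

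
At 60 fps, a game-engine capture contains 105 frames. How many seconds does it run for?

1.75 seconds

Running time = 105 / (60) = 1.75 s.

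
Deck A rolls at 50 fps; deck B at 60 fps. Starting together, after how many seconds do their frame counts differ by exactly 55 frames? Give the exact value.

5.5 seconds

The gap grows by |60 − 50| = 10 frames per second.
Time for a 55-frame gap: 55 ÷ (10) = 5.5 s.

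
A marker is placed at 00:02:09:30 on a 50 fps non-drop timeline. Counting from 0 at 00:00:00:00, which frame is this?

frame 6480

Total seconds to the label: (0 × 3600 + 2 × 60 + 9) = 129.
Frame index = 129 × 50 + 30 = 6480.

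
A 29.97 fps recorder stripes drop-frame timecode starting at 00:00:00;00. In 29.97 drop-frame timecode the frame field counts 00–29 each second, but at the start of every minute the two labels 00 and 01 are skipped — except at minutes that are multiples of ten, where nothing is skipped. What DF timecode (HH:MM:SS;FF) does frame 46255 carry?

00:25:43;11

Each 10-minute DF block holds 10 × 60 × 30 − 9 × 2 = 17982 frames. 46255 ÷ 17982 → 2 full blocks, remainder 10291.
Within the partial block the first minute is 1800 frames and each further minute 1798, so 5 further minute boundaries passed. Total skipped labels = 18 × 2 + 2 × 5 = 46.
Non-drop label index = 46255 + 46 = 46301; at 30 labels/s that is 00:25:43:11, i.e. DF 00:25:43;11.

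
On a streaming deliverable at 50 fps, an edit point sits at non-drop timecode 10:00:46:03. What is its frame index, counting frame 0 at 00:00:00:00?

frame 1802303

Total seconds to the label: (10 × 3600 + 0 × 60 + 46) = 36046.
Frame index = 36046 × 50 + 3 = 1802303.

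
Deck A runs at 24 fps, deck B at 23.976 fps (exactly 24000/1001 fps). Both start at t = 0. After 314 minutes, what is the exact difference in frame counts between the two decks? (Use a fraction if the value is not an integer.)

452160/1001 frames

314 min = 18840 s.
A emits 24 × 18840 = 452160 frames; B emits 24000/1001 × 18840 = 452160000/1001.
Difference = 452160/1001 frames (≈ 451.7083); B is behind A.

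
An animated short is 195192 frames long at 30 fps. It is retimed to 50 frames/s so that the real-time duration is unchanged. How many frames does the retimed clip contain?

Target frames = source frames × (target rate / source rate) = 195192 × (50)/(30) = 195192 × 5/3 = 325320.

325320 frames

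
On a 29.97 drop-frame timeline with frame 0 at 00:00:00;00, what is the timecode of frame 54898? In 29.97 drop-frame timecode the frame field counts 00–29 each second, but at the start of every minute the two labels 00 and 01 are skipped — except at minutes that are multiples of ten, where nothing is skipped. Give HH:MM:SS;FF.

00:30:31;22

Each 10-minute DF block holds 10 × 60 × 30 − 9 × 2 = 17982 frames. 54898 ÷ 17982 → 3 full blocks, remainder 952.
Within the partial block the first minute is 1800 frames and each further minute 1798, so 0 further minute boundaries passed. Total skipped labels = 18 × 3 + 2 × 0 = 54.
Non-drop label index = 54898 + 54 = 54952; at 30 labels/s that is 00:30:31:22, i.e. DF 00:30:31;22.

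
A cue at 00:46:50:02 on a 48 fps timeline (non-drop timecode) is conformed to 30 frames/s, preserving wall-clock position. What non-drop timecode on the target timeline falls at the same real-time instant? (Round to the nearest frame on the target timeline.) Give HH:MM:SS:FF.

00:46:50:01

Source frame index: (0×3600 + 46×60 + 50) × 48 + 2 = 134882.
Real time: 134882 / (48) = 67441/24 s.
Target frame: (67441/24) × (30) = 337205/4 ≈ 84301.250 → 84301.
At 30 labels/s: frame 84301 → 00:46:50:01.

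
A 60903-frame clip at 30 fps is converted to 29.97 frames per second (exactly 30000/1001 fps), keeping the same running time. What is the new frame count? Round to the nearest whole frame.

60842 frames

Frames at target rate = 60903 × (30000/1001) / (30) = 60903000/1001 ≈ 60842.158.
Nearest whole frame: 60842.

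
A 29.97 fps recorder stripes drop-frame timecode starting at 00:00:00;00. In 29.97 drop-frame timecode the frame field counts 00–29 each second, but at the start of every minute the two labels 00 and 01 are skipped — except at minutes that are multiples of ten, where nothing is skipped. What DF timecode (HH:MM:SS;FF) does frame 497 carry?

Each 10-minute DF block holds 10 × 60 × 30 − 9 × 2 = 17982 frames. 497 ÷ 17982 → 0 full blocks, remainder 497.
Within the partial block the first minute is 1800 frames and each further minute 1798, so 0 further minute boundaries passed. Total skipped labels = 18 × 0 + 2 × 0 = 0.
Non-drop label index = 497 + 0 = 497; at 30 labels/s that is 00:00:16:17, i.e. DF 00:00:16;17.

00:00:16;17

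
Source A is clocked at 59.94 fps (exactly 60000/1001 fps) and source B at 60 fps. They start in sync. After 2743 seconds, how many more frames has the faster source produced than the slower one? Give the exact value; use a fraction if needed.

12660/77 frames

A emits 60000/1001 × 2743 = 12660000/77 frames; B emits 60 × 2743 = 164580.
Difference = 12660/77 frames (≈ 164.4156); B is ahead of A.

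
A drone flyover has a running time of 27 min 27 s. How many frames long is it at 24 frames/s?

39528 frames

27 min 27 s = 1647 s.
Frames = 1647 × 24 = 39528.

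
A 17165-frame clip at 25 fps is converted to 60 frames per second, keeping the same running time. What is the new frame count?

41196 frames

Target frames = source frames × (target rate / source rate) = 17165 × (60)/(25) = 17165 × 12/5 = 41196.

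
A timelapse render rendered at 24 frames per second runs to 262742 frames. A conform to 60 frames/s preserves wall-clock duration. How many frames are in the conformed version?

656855 frames

Target frames = source frames × (target rate / source rate) = 262742 × (60)/(24) = 262742 × 5/2 = 656855.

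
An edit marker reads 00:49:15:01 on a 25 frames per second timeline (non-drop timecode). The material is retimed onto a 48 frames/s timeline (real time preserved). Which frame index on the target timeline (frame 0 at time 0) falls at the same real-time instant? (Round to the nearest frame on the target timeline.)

frame 141842

Source frame index: (0×3600 + 49×60 + 15) × 25 + 1 = 73876.
Real time: 73876 / (25) = 73876/25 s.
Target frame: (73876/25) × (48) = 3546048/25 ≈ 141841.920 → 141842.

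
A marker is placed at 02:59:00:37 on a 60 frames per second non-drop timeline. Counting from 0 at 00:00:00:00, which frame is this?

frame 644437

Total seconds to the label: (2 × 3600 + 59 × 60 + 0) = 10740.
Frame index = 10740 × 60 + 37 = 644437.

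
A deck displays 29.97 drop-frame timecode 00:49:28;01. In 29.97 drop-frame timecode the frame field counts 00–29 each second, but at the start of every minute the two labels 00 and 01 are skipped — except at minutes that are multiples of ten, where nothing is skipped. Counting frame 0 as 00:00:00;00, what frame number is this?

88951

As if non-drop at 30 labels/s: (0 × 3600 + 49 × 60 + 28) × 30 + 1 = 89041.
Minute boundaries passed: 49; those not divisible by 10: 49 − 4 = 45; dropped labels = 2 × 45 = 90.
Actual frame index = 89041 − 90 = 88951.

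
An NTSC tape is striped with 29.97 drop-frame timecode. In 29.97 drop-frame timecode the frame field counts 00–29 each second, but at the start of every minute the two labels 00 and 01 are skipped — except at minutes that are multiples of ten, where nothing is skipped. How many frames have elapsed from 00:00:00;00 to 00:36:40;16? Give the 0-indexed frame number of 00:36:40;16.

65950

As if non-drop at 30 labels/s: (0 × 3600 + 36 × 60 + 40) × 30 + 16 = 66016.
Minute boundaries passed: 36; those not divisible by 10: 36 − 3 = 33; dropped labels = 2 × 33 = 66.
Actual frame index = 66016 − 66 = 65950.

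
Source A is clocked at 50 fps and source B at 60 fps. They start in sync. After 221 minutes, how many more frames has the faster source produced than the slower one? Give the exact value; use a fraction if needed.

221 min = 13260 s.
A emits 50 × 13260 = 663000 frames; B emits 60 × 13260 = 795600.
Difference = 132600 frames; B is ahead of A.

132600 frames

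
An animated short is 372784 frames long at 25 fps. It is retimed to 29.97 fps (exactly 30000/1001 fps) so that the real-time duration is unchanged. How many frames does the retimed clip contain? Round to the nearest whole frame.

446894 frames

Frames at target rate = 372784 × (30000/1001) / (25) = 447340800/1001 ≈ 446893.906.
Nearest whole frame: 446894.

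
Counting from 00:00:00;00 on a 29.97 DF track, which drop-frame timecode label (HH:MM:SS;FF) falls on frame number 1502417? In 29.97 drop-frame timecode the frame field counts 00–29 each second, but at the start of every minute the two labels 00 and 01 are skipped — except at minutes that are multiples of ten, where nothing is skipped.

13:55:30;21

Ten DF minutes hold 17982 frames, so frame 1502417 lies in block 83 (frames 1492506–1510487) with 9911 frames into that block.
The block's first minute is 1800 frames and the rest 1798 each; 9911 frames reaches minute 5, so 83 × 18 + 5 × 2 = 1504 labels have been skipped so far.
Adding those back, label number 1502417 + 1504 = 1503921 at 30 labels/s is 50130 s + 21 f = 13 h 55 min 30 s frame 21, i.e. 13:55:30;21.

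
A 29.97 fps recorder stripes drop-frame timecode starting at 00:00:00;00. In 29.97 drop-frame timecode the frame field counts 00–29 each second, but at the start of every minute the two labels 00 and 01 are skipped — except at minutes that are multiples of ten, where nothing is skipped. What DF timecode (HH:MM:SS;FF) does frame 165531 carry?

01:32:03;07

Each 10-minute DF block holds 10 × 60 × 30 − 9 × 2 = 17982 frames. 165531 ÷ 17982 → 9 full blocks, remainder 3693.
Within the partial block the first minute is 1800 frames and each further minute 1798, so 2 further minute boundaries passed. Total skipped labels = 18 × 9 + 2 × 2 = 166.
Non-drop label index = 165531 + 166 = 165697; at 30 labels/s that is 01:32:03:07, i.e. DF 01:32:03;07.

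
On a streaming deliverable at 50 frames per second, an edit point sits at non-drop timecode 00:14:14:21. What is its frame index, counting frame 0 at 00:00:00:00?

Total seconds to the label: (0 × 3600 + 14 × 60 + 14) = 854.
Frame index = 854 × 50 + 21 = 42721.

42721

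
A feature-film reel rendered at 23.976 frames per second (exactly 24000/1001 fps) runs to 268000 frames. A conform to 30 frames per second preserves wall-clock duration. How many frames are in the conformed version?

Target frames = source frames × (target rate / source rate) = 268000 × (30)/(24000/1001) = 268000 × 1001/800 = 335335.

335335 frames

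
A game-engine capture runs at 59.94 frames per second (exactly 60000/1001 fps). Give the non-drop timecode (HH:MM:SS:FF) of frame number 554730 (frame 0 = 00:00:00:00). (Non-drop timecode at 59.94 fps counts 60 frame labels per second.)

554730 ÷ 60 = 9245 full seconds, remainder 30 frames.
9245 s = 2 h 34 min 5 s.
Timecode: 02:34:05:30.

02:34:05:30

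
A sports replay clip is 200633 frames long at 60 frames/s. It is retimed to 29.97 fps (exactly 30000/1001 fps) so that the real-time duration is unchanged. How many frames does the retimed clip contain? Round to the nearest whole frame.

100216 frames

Frames at target rate = 200633 × (30000/1001) / (60) = 100316500/1001 ≈ 100216.284.
Nearest whole frame: 100216.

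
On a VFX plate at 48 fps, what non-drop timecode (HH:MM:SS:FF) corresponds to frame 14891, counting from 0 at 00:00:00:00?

00:05:10:11

14891 ÷ 48 = 310 full seconds, remainder 11 frames.
310 s = 0 h 5 min 10 s.
Timecode: 00:05:10:11.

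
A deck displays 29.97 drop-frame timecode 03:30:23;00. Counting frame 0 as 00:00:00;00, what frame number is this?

378312

Complete 10-minute blocks: 21, each 17982 frames → 377622.
Remaining 0 whole minutes in the current block: 0 frames.
Within the current minute: 23 × 30 + 0 = 690. Total = 377622 + 0 + 690 = 378312.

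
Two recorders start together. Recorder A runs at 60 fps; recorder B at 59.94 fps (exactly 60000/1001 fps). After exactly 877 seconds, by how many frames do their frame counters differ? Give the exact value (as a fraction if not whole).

A emits 60 × 877 = 52620 frames; B emits 60000/1001 × 877 = 52620000/1001.
Difference = 52620/1001 frames (≈ 52.5674); B is behind A.

52620/1001 frames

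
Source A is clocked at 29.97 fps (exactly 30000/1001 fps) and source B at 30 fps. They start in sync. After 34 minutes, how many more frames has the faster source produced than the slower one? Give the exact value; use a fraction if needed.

61200/1001 frames

34 min = 2040 s.
A emits 30000/1001 × 2040 = 61200000/1001 frames; B emits 30 × 2040 = 61200.
Difference = 61200/1001 frames (≈ 61.1389); B is ahead of A.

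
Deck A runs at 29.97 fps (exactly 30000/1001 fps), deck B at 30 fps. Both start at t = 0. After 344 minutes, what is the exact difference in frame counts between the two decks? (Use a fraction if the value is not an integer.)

619200/1001 frames

344 min = 20640 s.
A emits 30000/1001 × 20640 = 619200000/1001 frames; B emits 30 × 20640 = 619200.
Difference = 619200/1001 frames (≈ 618.5814); B is ahead of A.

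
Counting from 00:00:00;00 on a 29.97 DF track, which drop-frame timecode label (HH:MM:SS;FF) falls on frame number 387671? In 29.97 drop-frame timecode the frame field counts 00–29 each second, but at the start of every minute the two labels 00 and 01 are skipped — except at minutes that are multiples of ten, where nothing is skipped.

Ten DF minutes hold 17982 frames, so frame 387671 lies in block 21 (frames 377622–395603) with 10049 frames into that block.
The block's first minute is 1800 frames and the rest 1798 each; 10049 frames reaches minute 5, so 21 × 18 + 5 × 2 = 388 labels have been skipped so far.
Adding those back, label number 387671 + 388 = 388059 at 30 labels/s is 12935 s + 9 f = 3 h 35 min 35 s frame 9, i.e. 03:35:35;09.

03:35:35;09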